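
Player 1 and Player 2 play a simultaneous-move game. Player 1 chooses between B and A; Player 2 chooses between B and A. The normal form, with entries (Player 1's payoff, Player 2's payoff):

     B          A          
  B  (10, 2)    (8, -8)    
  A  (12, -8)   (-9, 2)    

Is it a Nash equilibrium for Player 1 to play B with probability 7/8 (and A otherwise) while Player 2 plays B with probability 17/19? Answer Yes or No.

Given Player 1's mix p = 7/8, Player 2's payoff from B is 3/4 but from A is -27/4. Player 2 strictly prefers B, so Player 2 would not mix.
So the proposed profile is not a Nash equilibrium.

No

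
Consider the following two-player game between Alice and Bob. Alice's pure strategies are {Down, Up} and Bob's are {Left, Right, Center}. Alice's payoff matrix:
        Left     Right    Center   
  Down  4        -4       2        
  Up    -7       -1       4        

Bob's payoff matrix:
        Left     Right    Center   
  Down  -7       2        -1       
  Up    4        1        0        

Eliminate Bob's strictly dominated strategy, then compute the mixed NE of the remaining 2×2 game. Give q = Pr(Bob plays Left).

q = 3/14

Bob's strategy Center is strictly dominated by Right: 2 > -1 and 1 > 0. Eliminate Center.
Bob's mix must leave Alice indifferent between Down and Up.
  Alice's expected payoff from Down: q·4 + (1−q)·(-4) = 8q - 4
  Alice's expected payoff from Up: q·(-7) + (1−q)·(-1) = -6q - 1
  8q - 4 = -6q - 1  ⇒  14q = 3  ⇒  q = 3/14.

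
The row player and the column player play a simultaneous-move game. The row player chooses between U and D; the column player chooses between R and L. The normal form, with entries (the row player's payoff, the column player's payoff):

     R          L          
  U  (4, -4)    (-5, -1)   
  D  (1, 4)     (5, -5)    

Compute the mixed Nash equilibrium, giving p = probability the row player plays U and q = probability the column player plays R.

In a mixed equilibrium the column player is indifferent between R and L; this condition fixes p.
  the column player's expected payoff from R: p·(-4) + (1−p)·4 = -8p + 4
  the column player's expected payoff from L: p·(-1) + (1−p)·(-5) = 4p - 5
  -8p + 4 = 4p - 5  ⇒  -12p = -9  ⇒  p = 3/4.
The row player's indifference between U and D determines the column player's mixing probability q:
  the row player's payoff to U: q·4 + (1−q)·(-5) = 9q - 5
  the row player's payoff to D: q·1 + (1−q)·5 = -4q + 5
  9q - 5 = -4q + 5  ⇒  13q = 10  ⇒  q = 10/13.

p = 3/4, q = 10/13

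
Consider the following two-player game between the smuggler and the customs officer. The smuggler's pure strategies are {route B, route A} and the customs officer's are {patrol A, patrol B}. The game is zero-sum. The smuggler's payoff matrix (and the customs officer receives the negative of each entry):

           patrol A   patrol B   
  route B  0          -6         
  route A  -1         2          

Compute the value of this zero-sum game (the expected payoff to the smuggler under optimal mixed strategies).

Set the smuggler's expected payoff from route B equal to that from route A:
  the smuggler's expected payoff from route B: q·0 + (1−q)·(-6) = 6q - 6
  the smuggler's expected payoff from route A: q·(-1) + (1−q)·2 = -3q + 2
  6q - 6 = -3q + 2  ⇒  9q = 8  ⇒  q = 8/9.
The value is the smuggler's expected payoff against this mix (using route B): (8/9)·0 + (1/9)·(-6) = -2/3.

v = -2/3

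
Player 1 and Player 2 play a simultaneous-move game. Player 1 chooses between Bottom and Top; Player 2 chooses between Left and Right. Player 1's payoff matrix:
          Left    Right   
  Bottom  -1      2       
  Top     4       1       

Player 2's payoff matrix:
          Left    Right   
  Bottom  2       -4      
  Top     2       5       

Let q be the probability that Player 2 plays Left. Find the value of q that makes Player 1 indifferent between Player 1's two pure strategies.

q = 1/6

Player 2's mix must leave Player 1 indifferent between Bottom and Top.
  Player 1's expected payoff from Bottom: q·(-1) + (1−q)·2 = -3q + 2
  Player 1's expected payoff from Top: q·4 + (1−q)·1 = 3q + 1
  -3q + 2 = 3q + 1  ⇒  -6q = -1  ⇒  q = 1/6.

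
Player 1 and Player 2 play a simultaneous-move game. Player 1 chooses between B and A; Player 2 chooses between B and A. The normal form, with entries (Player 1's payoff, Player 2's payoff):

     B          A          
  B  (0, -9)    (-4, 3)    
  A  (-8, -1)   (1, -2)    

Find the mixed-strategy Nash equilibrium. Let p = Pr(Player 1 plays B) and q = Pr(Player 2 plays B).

In a mixed equilibrium Player 2 is indifferent between B and A; this condition fixes p.
  Player 2's payoff to B: p·(-9) + (1−p)·(-1) = -8p - 1
  Player 2's payoff to A: p·3 + (1−p)·(-2) = 5p - 2
  -8p - 1 = 5p - 2  ⇒  -13p = -1  ⇒  p = 1/13.
Set Player 1's expected payoff from B equal to that from A:
  Player 1's expected payoff from B: q·0 + (1−q)·(-4) = 4q - 4
  Player 1's expected payoff from A: q·(-8) + (1−q)·1 = -9q + 1
  4q - 4 = -9q + 1  ⇒  13q = 5  ⇒  q = 5/13.

p = 1/13, q = 5/13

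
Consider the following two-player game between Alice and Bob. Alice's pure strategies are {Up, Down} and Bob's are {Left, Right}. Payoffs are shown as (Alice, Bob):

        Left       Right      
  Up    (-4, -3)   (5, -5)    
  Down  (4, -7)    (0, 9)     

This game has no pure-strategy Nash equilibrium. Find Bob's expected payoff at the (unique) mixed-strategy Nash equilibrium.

In a mixed equilibrium Bob is indifferent between Left and Right; this condition fixes p.
  Bob's payoff from Left: p·(-3) + (1−p)·(-7) = 4p - 7
  Bob's payoff from Right: p·(-5) + (1−p)·9 = -14p + 9
  4p - 7 = -14p + 9  ⇒  18p = 16  ⇒  p = 8/9.
At equilibrium Bob is indifferent across columns, so Bob's payoff equals the payoff from Left: (8/9)·(-3) + (1/9)·(-7) = -31/9.

-31/9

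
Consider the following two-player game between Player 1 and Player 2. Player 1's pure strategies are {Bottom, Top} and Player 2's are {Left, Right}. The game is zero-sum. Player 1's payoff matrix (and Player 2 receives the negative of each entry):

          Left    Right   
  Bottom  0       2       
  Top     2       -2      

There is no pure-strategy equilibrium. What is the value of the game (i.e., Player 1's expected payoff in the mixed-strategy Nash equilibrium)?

Set Player 1's expected payoff from Bottom equal to that from Top:
  Player 1's expected payoff from Bottom: q·0 + (1−q)·2 = -2q + 2
  Player 1's expected payoff from Top: q·2 + (1−q)·(-2) = 4q - 2
  -2q + 2 = 4q - 2  ⇒  -6q = -4  ⇒  q = 2/3.
The value is Player 1's expected payoff against this mix (using Bottom): (2/3)·0 + (1/3)·2 = 2/3.

v = 2/3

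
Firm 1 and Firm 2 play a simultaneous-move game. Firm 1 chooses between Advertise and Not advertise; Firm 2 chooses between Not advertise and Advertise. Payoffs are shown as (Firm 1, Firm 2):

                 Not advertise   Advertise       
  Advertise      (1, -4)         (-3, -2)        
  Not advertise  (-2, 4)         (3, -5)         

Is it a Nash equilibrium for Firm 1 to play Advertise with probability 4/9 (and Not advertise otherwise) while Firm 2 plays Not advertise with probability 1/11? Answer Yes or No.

Given Firm 1's mix p = 4/9, Firm 2's payoff from Not advertise is 4/9 but from Advertise is -11/3. Firm 2 strictly prefers Not advertise, so Firm 2 would not mix.
So the proposed profile is not a Nash equilibrium.

No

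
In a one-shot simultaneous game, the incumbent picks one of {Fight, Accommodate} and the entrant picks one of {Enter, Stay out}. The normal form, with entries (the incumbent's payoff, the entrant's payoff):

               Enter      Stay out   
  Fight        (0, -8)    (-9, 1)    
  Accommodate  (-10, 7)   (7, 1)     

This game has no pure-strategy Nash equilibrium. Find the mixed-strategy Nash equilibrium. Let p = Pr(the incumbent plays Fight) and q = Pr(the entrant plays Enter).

For the entrant to be willing to mix, the entrant must be indifferent between Enter and Stay out, which pins down the incumbent's mix.
  the entrant's expected payoff from Enter: p·(-8) + (1−p)·7 = -15p + 7
  the entrant's expected payoff from Stay out: p·1 + (1−p)·1 = 1
  -15p + 7 = 1  ⇒  -15p = -6  ⇒  p = 2/5.
Set the incumbent's expected payoff from Fight equal to that from Accommodate:
  the incumbent's expected payoff from Fight: q·0 + (1−q)·(-9) = 9q - 9
  the incumbent's expected payoff from Accommodate: q·(-10) + (1−q)·7 = -17q + 7
  9q - 9 = -17q + 7  ⇒  26q = 16  ⇒  q = 8/13.

p = 2/5, q = 8/13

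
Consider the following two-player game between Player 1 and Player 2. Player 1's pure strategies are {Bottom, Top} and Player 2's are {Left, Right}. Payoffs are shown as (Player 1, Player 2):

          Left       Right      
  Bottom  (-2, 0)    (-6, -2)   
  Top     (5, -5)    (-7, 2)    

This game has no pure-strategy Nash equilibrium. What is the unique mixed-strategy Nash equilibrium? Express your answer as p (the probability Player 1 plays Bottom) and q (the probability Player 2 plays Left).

For Player 2 to be willing to mix, Player 2 must be indifferent between Left and Right, which pins down Player 1's mix.
  Player 2's payoff from Left: p·0 + (1−p)·(-5) = 5p - 5
  Player 2's payoff from Right: p·(-2) + (1−p)·2 = -4p + 2
  5p - 5 = -4p + 2  ⇒  9p = 7  ⇒  p = 7/9.
In a mixed equilibrium Player 1 is indifferent between Bottom and Top; this condition fixes q.
  Player 1's payoff from Bottom: q·(-2) + (1−q)·(-6) = 4q - 6
  Player 1's payoff from Top: q·5 + (1−q)·(-7) = 12q - 7
  4q - 6 = 12q - 7  ⇒  -8q = -1  ⇒  q = 1/8.

p = 7/9, q = 1/8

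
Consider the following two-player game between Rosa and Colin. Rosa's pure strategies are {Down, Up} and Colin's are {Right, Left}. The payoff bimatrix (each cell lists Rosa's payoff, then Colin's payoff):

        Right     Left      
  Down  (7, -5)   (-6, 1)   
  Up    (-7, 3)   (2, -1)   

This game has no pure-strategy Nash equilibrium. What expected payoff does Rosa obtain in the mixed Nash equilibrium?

In a mixed equilibrium Rosa is indifferent between Down and Up; this condition fixes q.
  Rosa's payoff from Down: q·7 + (1−q)·(-6) = 13q - 6
  Rosa's payoff from Up: q·(-7) + (1−q)·2 = -9q + 2
  13q - 6 = -9q + 2  ⇒  22q = 8  ⇒  q = 4/11.
At equilibrium Rosa is indifferent across rows, so Rosa's payoff equals the payoff from Down: (4/11)·7 + (7/11)·(-6) = -14/11.

-14/11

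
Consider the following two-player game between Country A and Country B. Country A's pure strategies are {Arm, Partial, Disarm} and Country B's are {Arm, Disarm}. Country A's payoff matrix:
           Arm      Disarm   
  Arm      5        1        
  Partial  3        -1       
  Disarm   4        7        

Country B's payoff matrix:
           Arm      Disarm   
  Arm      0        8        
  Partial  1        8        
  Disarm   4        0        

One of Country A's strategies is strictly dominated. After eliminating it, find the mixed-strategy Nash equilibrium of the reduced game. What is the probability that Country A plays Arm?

Country A's strategy Partial is strictly dominated by Arm: 5 > 3 and 1 > -1. Eliminate Partial.
Country A's mix must leave Country B indifferent between Arm and Disarm.
  Country B's payoff from Arm: p·0 + (1−p)·4 = -4p + 4
  Country B's payoff from Disarm: p·8 + (1−p)·0 = 8p
  -4p + 4 = 8p  ⇒  -12p = -4  ⇒  p = 1/3.

p = 1/3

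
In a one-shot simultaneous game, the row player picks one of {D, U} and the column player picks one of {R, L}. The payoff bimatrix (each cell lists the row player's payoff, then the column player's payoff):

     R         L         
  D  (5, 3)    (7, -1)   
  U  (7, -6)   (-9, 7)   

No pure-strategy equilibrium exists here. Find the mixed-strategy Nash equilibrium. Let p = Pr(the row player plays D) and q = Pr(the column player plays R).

p = 13/17, q = 8/9

In a mixed equilibrium the column player is indifferent between R and L; this condition fixes p.
  the column player's expected payoff from R: p·3 + (1−p)·(-6) = 9p - 6
  the column player's expected payoff from L: p·(-1) + (1−p)·7 = -8p + 7
  9p - 6 = -8p + 7  ⇒  17p = 13  ⇒  p = 13/17.
In a mixed equilibrium the row player is indifferent between D and U; this condition fixes q.
  the row player's payoff to D: q·5 + (1−q)·7 = -2q + 7
  the row player's payoff to U: q·7 + (1−q)·(-9) = 16q - 9
  -2q + 7 = 16q - 9  ⇒  -18q = -16  ⇒  q = 8/9.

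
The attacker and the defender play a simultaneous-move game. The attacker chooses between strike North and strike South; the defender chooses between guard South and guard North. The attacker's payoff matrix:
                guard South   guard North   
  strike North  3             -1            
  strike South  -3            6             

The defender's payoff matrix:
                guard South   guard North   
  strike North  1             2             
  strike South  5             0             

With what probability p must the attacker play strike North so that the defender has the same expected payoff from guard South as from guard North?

p = 5/6

Set the defender's expected payoff from guard South equal to that from guard North:
  the defender's payoff to guard South: p·1 + (1−p)·5 = -4p + 5
  the defender's payoff to guard North: p·2 + (1−p)·0 = 2p
  -4p + 5 = 2p  ⇒  -6p = -5  ⇒  p = 5/6.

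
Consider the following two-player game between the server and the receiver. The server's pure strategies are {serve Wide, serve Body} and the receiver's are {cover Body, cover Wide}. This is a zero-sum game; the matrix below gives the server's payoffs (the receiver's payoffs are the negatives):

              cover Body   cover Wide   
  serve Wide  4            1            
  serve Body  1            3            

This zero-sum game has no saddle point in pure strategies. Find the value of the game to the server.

Set the server's expected payoff from serve Wide equal to that from serve Body:
  the server's expected payoff from serve Wide: q·4 + (1−q)·1 = 3q + 1
  the server's expected payoff from serve Body: q·1 + (1−q)·3 = -2q + 3
  3q + 1 = -2q + 3  ⇒  5q = 2  ⇒  q = 2/5.
The value is the server's expected payoff against this mix (using serve Wide): (2/5)·4 + (3/5)·1 = 11/5.

v = 11/5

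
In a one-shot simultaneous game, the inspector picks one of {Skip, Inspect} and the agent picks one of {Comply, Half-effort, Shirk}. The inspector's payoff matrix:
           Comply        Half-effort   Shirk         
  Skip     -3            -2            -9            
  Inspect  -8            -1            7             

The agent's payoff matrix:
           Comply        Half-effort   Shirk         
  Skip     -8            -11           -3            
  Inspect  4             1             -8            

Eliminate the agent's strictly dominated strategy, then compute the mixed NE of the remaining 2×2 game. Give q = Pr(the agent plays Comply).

q = 16/21

The agent's strategy Half-effort is strictly dominated by Comply: -8 > -11 and 4 > 1. Eliminate Half-effort.
The inspector's indifference between Skip and Inspect determines the agent's mixing probability q:
  the inspector's payoff to Skip: q·(-3) + (1−q)·(-9) = 6q - 9
  the inspector's payoff to Inspect: q·(-8) + (1−q)·7 = -15q + 7
  6q - 9 = -15q + 7  ⇒  21q = 16  ⇒  q = 16/21.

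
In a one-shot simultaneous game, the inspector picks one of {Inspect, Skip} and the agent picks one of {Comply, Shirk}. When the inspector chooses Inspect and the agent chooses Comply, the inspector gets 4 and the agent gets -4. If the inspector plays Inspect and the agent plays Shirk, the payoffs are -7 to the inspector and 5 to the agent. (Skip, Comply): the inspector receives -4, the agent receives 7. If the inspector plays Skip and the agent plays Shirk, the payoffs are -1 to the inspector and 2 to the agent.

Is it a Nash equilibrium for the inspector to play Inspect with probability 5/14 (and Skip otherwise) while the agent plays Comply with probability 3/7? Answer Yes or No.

Yes

Check the agent's indifference given the inspector's mix p = 5/14:
  payoff from Comply = 43/14; payoff from Shirk = 43/14 — equal.
Check the inspector's indifference given the agent's mix q = 3/7:
  payoff from Inspect = -16/7; payoff from Skip = -16/7 — equal.
Both players are indifferent, so neither can profitably deviate.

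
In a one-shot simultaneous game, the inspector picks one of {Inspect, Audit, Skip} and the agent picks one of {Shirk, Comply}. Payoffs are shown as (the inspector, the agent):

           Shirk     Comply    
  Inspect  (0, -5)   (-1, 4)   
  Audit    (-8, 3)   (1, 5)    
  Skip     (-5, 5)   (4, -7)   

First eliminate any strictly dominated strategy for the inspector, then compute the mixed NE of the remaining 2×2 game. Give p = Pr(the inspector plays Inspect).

p = 4/7

The inspector's strategy Audit is strictly dominated by Skip: -5 > -8 and 4 > 1. Eliminate Audit.
The inspector's mix must leave the agent indifferent between Shirk and Comply.
  the agent's payoff from Shirk: p·(-5) + (1−p)·5 = -10p + 5
  the agent's payoff from Comply: p·4 + (1−p)·(-7) = 11p - 7
  -10p + 5 = 11p - 7  ⇒  -21p = -12  ⇒  p = 4/7.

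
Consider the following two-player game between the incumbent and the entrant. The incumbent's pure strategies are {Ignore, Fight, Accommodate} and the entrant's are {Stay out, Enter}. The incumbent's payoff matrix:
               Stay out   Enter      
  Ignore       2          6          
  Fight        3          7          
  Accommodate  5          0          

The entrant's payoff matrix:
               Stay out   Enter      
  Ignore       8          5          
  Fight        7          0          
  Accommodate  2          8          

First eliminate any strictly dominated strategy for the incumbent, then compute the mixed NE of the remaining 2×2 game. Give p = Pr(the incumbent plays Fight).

p = 6/13

The incumbent's strategy Ignore is strictly dominated by Fight: 3 > 2 and 7 > 6. Eliminate Ignore.
In a mixed equilibrium the entrant is indifferent between Stay out and Enter; this condition fixes p.
  the entrant's payoff to Stay out: p·7 + (1−p)·2 = 5p + 2
  the entrant's payoff to Enter: p·0 + (1−p)·8 = -8p + 8
  5p + 2 = -8p + 8  ⇒  13p = 6  ⇒  p = 6/13.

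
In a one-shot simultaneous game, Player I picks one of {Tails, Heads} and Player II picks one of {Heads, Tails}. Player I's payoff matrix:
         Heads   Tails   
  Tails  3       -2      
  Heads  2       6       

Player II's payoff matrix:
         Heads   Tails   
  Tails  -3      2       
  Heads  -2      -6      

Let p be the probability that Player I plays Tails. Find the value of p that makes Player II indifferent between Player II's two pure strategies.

In a mixed equilibrium Player II is indifferent between Heads and Tails; this condition fixes p.
  Player II's payoff from Heads: p·(-3) + (1−p)·(-2) = -p - 2
  Player II's payoff from Tails: p·2 + (1−p)·(-6) = 8p - 6
  -p - 2 = 8p - 6  ⇒  -9p = -4  ⇒  p = 4/9.

p = 4/9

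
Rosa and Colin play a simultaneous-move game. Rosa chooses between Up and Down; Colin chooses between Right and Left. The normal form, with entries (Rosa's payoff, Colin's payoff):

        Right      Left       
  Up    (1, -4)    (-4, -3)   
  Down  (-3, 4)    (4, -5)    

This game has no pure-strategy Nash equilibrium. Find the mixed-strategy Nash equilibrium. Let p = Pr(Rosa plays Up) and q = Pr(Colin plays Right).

In a mixed equilibrium Colin is indifferent between Right and Left; this condition fixes p.
  Colin's payoff to Right: p·(-4) + (1−p)·4 = -8p + 4
  Colin's payoff to Left: p·(-3) + (1−p)·(-5) = 2p - 5
  -8p + 4 = 2p - 5  ⇒  -10p = -9  ⇒  p = 9/10.
Colin's mix must leave Rosa indifferent between Up and Down.
  Rosa's payoff to Up: q·1 + (1−q)·(-4) = 5q - 4
  Rosa's payoff to Down: q·(-3) + (1−q)·4 = -7q + 4
  5q - 4 = -7q + 4  ⇒  12q = 8  ⇒  q = 2/3.

p = 9/10, q = 2/3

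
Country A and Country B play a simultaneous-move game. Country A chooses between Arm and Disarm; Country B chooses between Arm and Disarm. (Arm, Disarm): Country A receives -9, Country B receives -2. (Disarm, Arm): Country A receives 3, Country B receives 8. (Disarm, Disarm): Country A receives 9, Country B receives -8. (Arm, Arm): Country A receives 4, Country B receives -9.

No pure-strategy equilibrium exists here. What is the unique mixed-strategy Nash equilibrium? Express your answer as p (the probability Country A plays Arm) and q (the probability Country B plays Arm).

In a mixed equilibrium Country B is indifferent between Arm and Disarm; this condition fixes p.
  Country B's expected payoff from Arm: p·(-9) + (1−p)·8 = -17p + 8
  Country B's expected payoff from Disarm: p·(-2) + (1−p)·(-8) = 6p - 8
  -17p + 8 = 6p - 8  ⇒  -23p = -16  ⇒  p = 16/23.
Country A's indifference between Arm and Disarm determines Country B's mixing probability q:
  Country A's payoff to Arm: q·4 + (1−q)·(-9) = 13q - 9
  Country A's payoff to Disarm: q·3 + (1−q)·9 = -6q + 9
  13q - 9 = -6q + 9  ⇒  19q = 18  ⇒  q = 18/19.

p = 16/23, q = 18/19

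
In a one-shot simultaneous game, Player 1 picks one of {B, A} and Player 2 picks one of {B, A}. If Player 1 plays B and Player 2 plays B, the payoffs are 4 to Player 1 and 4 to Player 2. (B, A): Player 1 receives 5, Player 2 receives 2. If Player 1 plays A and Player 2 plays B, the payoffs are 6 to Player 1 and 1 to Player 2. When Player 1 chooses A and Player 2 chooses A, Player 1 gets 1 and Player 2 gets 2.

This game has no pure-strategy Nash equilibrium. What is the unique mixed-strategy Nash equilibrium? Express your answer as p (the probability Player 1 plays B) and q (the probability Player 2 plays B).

p = 1/3, q = 2/3

Player 2's indifference between B and A determines Player 1's mixing probability p:
  Player 2's expected payoff from B: p·4 + (1−p)·1 = 3p + 1
  Player 2's expected payoff from A: p·2 + (1−p)·2 = 2
  3p + 1 = 2  ⇒  3p = 1  ⇒  p = 1/3.
In a mixed equilibrium Player 1 is indifferent between B and A; this condition fixes q.
  Player 1's payoff to B: q·4 + (1−q)·5 = -q + 5
  Player 1's payoff to A: q·6 + (1−q)·1 = 5q + 1
  -q + 5 = 5q + 1  ⇒  -6q = -4  ⇒  q = 2/3.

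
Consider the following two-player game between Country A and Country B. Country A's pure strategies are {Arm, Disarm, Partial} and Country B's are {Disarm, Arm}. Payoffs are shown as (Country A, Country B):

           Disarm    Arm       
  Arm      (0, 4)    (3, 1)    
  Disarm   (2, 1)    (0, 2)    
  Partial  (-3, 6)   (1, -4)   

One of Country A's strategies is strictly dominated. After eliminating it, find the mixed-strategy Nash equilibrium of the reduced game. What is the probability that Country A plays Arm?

Country A's strategy Partial is strictly dominated by Arm: 0 > -3 and 3 > 1. Eliminate Partial.
Country B's indifference between Disarm and Arm determines Country A's mixing probability p:
  Country B's payoff from Disarm: p·4 + (1−p)·1 = 3p + 1
  Country B's payoff from Arm: p·1 + (1−p)·2 = -p + 2
  3p + 1 = -p + 2  ⇒  4p = 1  ⇒  p = 1/4.

p = 1/4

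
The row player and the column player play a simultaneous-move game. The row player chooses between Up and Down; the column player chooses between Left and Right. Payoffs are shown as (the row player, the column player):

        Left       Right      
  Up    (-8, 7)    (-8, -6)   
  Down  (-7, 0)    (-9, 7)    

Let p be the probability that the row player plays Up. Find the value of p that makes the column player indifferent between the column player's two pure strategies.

The row player's mix must leave the column player indifferent between Left and Right.
  the column player's payoff from Left: p·7 + (1−p)·0 = 7p
  the column player's payoff from Right: p·(-6) + (1−p)·7 = -13p + 7
  7p = -13p + 7  ⇒  20p = 7  ⇒  p = 7/20.

p = 7/20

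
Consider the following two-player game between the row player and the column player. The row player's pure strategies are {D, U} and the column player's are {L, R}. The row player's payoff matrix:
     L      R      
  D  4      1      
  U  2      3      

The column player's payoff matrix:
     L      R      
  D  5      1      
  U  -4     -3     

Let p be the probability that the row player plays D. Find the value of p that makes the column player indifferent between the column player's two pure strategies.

p = 1/5

In a mixed equilibrium the column player is indifferent between L and R; this condition fixes p.
  the column player's payoff to L: p·5 + (1−p)·(-4) = 9p - 4
  the column player's payoff to R: p·1 + (1−p)·(-3) = 4p - 3
  9p - 4 = 4p - 3  ⇒  5p = 1  ⇒  p = 1/5.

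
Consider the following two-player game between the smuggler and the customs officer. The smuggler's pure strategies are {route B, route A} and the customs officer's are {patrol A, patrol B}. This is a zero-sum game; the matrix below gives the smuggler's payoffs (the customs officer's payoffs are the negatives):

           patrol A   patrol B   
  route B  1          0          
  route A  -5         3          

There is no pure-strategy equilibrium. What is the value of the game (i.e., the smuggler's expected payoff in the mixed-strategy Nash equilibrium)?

v = 1/3

The smuggler's indifference between route B and route A determines the customs officer's mixing probability q:
  the smuggler's payoff from route B: q·1 + (1−q)·0 = q
  the smuggler's payoff from route A: q·(-5) + (1−q)·3 = -8q + 3
  q = -8q + 3  ⇒  9q = 3  ⇒  q = 1/3.
The value is the smuggler's expected payoff against this mix (using route B): (1/3)·1 + (2/3)·0 = 1/3.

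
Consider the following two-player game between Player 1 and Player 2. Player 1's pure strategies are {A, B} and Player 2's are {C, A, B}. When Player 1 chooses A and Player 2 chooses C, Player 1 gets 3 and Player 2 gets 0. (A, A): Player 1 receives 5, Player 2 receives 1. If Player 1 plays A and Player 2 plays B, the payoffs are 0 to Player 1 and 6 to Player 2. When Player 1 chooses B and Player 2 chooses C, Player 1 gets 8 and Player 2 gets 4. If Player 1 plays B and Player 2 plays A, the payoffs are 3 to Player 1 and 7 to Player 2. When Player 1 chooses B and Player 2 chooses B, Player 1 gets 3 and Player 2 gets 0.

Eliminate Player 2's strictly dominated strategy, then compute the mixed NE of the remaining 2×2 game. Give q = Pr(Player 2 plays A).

Player 2's strategy C is strictly dominated by A: 1 > 0 and 7 > 4. Eliminate C.
For Player 1 to be willing to mix, Player 1 must be indifferent between A and B, which pins down Player 2's mix.
  Player 1's payoff from A: q·5 + (1−q)·0 = 5q
  Player 1's payoff from B: q·3 + (1−q)·3 = 3
  5q = 3  ⇒  5q = 3  ⇒  q = 3/5.

q = 3/5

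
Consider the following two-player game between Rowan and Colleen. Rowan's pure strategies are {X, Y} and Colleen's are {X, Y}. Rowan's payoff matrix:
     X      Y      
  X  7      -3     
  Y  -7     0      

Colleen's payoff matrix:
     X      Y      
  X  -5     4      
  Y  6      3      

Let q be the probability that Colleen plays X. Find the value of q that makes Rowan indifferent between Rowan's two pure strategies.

In a mixed equilibrium Rowan is indifferent between X and Y; this condition fixes q.
  Rowan's payoff from X: q·7 + (1−q)·(-3) = 10q - 3
  Rowan's payoff from Y: q·(-7) + (1−q)·0 = -7q
  10q - 3 = -7q  ⇒  17q = 3  ⇒  q = 3/17.

q = 3/17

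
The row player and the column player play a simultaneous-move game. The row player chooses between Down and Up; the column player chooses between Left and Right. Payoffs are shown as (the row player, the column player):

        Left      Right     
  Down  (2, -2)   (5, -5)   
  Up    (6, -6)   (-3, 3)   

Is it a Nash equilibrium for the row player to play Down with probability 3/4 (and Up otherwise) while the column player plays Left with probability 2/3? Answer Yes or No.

Check the column player's indifference given the row player's mix p = 3/4:
  payoff from Left = -3; payoff from Right = -3 — equal.
Check the row player's indifference given the column player's mix q = 2/3:
  payoff from Down = 3; payoff from Up = 3 — equal.
Both players are indifferent, so neither can profitably deviate.

Yes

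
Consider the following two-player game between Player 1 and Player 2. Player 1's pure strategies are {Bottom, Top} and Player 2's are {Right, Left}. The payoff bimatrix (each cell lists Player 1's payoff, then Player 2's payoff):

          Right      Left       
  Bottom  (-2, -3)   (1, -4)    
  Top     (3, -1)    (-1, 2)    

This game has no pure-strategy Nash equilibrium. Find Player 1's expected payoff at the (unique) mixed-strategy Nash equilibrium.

For Player 1 to be willing to mix, Player 1 must be indifferent between Bottom and Top, which pins down Player 2's mix.
  Player 1's expected payoff from Bottom: q·(-2) + (1−q)·1 = -3q + 1
  Player 1's expected payoff from Top: q·3 + (1−q)·(-1) = 4q - 1
  -3q + 1 = 4q - 1  ⇒  -7q = -2  ⇒  q = 2/7.
At equilibrium Player 1 is indifferent across rows, so Player 1's payoff equals the payoff from Bottom: (2/7)·(-2) + (5/7)·1 = 1/7.

1/7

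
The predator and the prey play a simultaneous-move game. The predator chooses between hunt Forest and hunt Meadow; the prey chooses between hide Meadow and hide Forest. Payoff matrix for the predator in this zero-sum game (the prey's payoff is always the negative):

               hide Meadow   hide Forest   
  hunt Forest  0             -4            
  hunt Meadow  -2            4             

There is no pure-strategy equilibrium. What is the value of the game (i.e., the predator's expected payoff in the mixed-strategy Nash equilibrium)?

The prey's mix must leave the predator indifferent between hunt Forest and hunt Meadow.
  the predator's payoff to hunt Forest: q·0 + (1−q)·(-4) = 4q - 4
  the predator's payoff to hunt Meadow: q·(-2) + (1−q)·4 = -6q + 4
  4q - 4 = -6q + 4  ⇒  10q = 8  ⇒  q = 4/5.
The value is the predator's expected payoff against this mix (using hunt Forest): (4/5)·0 + (1/5)·(-4) = -4/5.

v = -4/5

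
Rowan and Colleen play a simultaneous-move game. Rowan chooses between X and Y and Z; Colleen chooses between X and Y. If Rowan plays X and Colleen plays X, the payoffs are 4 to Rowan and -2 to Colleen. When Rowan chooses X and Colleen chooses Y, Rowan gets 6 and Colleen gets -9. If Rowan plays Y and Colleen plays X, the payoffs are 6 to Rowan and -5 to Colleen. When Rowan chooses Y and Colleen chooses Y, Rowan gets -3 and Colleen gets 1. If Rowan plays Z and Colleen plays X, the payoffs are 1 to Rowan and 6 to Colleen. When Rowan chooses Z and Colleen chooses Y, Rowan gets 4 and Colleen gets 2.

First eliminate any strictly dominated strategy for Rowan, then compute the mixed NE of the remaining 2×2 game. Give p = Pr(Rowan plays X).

p = 6/13

Rowan's strategy Z is strictly dominated by X: 4 > 1 and 6 > 4. Eliminate Z.
In a mixed equilibrium Colleen is indifferent between X and Y; this condition fixes p.
  Colleen's expected payoff from X: p·(-2) + (1−p)·(-5) = 3p - 5
  Colleen's expected payoff from Y: p·(-9) + (1−p)·1 = -10p + 1
  3p - 5 = -10p + 1  ⇒  13p = 6  ⇒  p = 6/13.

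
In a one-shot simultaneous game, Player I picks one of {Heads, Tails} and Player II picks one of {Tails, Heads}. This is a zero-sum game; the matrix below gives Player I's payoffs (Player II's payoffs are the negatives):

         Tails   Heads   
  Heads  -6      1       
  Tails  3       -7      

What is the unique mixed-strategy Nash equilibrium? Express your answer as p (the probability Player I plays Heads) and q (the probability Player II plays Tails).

p = 10/17, q = 8/17

For Player II to be willing to mix, Player II must be indifferent between Tails and Heads, which pins down Player I's mix.
  Player II's payoff to Tails: p·6 + (1−p)·(-3) = 9p - 3
  Player II's payoff to Heads: p·(-1) + (1−p)·7 = -8p + 7
  9p - 3 = -8p + 7  ⇒  17p = 10  ⇒  p = 10/17.
Player I's indifference between Heads and Tails determines Player II's mixing probability q:
  Player I's payoff from Heads: q·(-6) + (1−q)·1 = -7q + 1
  Player I's payoff from Tails: q·3 + (1−q)·(-7) = 10q - 7
  -7q + 1 = 10q - 7  ⇒  -17q = -8  ⇒  q = 8/17.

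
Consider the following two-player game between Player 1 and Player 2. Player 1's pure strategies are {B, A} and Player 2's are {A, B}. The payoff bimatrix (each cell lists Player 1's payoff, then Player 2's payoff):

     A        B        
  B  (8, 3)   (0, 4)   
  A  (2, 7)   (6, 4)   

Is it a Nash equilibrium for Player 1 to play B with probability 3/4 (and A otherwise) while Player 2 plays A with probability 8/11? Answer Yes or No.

Given Player 2's mix q = 8/11, Player 1's payoff from B is 64/11 but from A is 34/11. Player 1 strictly prefers B, so Player 1 would not mix.
So the proposed profile is not a Nash equilibrium.

No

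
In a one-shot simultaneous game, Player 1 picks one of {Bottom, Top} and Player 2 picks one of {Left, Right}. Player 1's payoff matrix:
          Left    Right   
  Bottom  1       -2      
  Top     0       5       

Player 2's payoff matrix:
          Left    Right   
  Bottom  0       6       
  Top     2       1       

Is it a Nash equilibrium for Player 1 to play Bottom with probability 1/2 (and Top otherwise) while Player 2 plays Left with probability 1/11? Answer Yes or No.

Given Player 1's mix p = 1/2, Player 2's payoff from Left is 1 but from Right is 7/2. Player 2 strictly prefers Right, so Player 2 would not mix.
So the proposed profile is not a Nash equilibrium.

No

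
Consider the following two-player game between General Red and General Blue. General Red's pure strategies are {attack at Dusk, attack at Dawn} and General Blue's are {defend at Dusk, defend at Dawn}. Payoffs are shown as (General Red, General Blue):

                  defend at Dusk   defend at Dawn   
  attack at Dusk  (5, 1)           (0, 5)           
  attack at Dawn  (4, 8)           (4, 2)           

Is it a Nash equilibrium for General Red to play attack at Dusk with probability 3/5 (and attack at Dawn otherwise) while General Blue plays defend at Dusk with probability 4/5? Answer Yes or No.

Yes

Check General Blue's indifference given General Red's mix p = 3/5:
  payoff from defend at Dusk = 19/5; payoff from defend at Dawn = 19/5 — equal.
Check General Red's indifference given General Blue's mix q = 4/5:
  payoff from attack at Dusk = 4; payoff from attack at Dawn = 4 — equal.
Both players are indifferent, so neither can profitably deviate.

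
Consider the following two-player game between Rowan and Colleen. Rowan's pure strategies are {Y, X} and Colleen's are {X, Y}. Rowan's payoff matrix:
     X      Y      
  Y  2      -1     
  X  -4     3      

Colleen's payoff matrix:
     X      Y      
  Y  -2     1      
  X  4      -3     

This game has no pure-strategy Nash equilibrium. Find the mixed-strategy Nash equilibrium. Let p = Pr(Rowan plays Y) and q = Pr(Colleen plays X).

Set Colleen's expected payoff from X equal to that from Y:
  Colleen's expected payoff from X: p·(-2) + (1−p)·4 = -6p + 4
  Colleen's expected payoff from Y: p·1 + (1−p)·(-3) = 4p - 3
  -6p + 4 = 4p - 3  ⇒  -10p = -7  ⇒  p = 7/10.
In a mixed equilibrium Rowan is indifferent between Y and X; this condition fixes q.
  Rowan's payoff from Y: q·2 + (1−q)·(-1) = 3q - 1
  Rowan's payoff from X: q·(-4) + (1−q)·3 = -7q + 3
  3q - 1 = -7q + 3  ⇒  10q = 4  ⇒  q = 2/5.

p = 7/10, q = 2/5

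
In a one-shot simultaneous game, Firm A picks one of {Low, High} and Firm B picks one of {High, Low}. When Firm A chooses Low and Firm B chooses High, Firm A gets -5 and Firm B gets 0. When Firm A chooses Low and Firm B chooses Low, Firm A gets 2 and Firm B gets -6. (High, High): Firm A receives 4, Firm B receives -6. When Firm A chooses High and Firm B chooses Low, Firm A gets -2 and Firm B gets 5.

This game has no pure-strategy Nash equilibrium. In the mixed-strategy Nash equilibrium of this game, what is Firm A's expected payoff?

For Firm A to be willing to mix, Firm A must be indifferent between Low and High, which pins down Firm B's mix.
  Firm A's payoff to Low: q·(-5) + (1−q)·2 = -7q + 2
  Firm A's payoff to High: q·4 + (1−q)·(-2) = 6q - 2
  -7q + 2 = 6q - 2  ⇒  -13q = -4  ⇒  q = 4/13.
At equilibrium Firm A is indifferent across rows, so Firm A's payoff equals the payoff from Low: (4/13)·(-5) + (9/13)·2 = -2/13.

-2/13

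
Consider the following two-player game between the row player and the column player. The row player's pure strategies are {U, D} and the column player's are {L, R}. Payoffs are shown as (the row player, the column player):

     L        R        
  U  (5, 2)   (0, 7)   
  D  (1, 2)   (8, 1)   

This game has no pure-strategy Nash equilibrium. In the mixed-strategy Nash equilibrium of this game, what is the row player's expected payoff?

10/3

In a mixed equilibrium the row player is indifferent between U and D; this condition fixes q.
  the row player's payoff to U: q·5 + (1−q)·0 = 5q
  the row player's payoff to D: q·1 + (1−q)·8 = -7q + 8
  5q = -7q + 8  ⇒  12q = 8  ⇒  q = 2/3.
At equilibrium the row player is indifferent across rows, so the row player's payoff equals the payoff from U: (2/3)·5 + (1/3)·0 = 10/3.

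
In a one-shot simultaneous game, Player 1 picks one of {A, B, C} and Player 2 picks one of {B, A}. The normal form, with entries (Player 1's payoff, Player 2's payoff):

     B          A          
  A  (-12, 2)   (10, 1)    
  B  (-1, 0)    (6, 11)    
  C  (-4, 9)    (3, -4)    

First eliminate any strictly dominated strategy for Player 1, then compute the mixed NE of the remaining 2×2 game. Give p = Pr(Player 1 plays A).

p = 11/12

Player 1's strategy C is strictly dominated by B: -1 > -4 and 6 > 3. Eliminate C.
Player 2's indifference between B and A determines Player 1's mixing probability p:
  Player 2's payoff to B: p·2 + (1−p)·0 = 2p
  Player 2's payoff to A: p·1 + (1−p)·11 = -10p + 11
  2p = -10p + 11  ⇒  12p = 11  ⇒  p = 11/12.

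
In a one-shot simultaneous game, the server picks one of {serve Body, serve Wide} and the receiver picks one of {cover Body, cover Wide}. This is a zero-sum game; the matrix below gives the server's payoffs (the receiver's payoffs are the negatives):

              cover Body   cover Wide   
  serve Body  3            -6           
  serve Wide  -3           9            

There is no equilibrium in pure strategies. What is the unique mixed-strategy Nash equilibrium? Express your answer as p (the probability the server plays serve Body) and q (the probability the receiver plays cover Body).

p = 4/7, q = 5/7

The server's mix must leave the receiver indifferent between cover Body and cover Wide.
  the receiver's expected payoff from cover Body: p·(-3) + (1−p)·3 = -6p + 3
  the receiver's expected payoff from cover Wide: p·6 + (1−p)·(-9) = 15p - 9
  -6p + 3 = 15p - 9  ⇒  -21p = -12  ⇒  p = 4/7.
For the server to be willing to mix, the server must be indifferent between serve Body and serve Wide, which pins down the receiver's mix.
  the server's payoff to serve Body: q·3 + (1−q)·(-6) = 9q - 6
  the server's payoff to serve Wide: q·(-3) + (1−q)·9 = -12q + 9
  9q - 6 = -12q + 9  ⇒  21q = 15  ⇒  q = 5/7.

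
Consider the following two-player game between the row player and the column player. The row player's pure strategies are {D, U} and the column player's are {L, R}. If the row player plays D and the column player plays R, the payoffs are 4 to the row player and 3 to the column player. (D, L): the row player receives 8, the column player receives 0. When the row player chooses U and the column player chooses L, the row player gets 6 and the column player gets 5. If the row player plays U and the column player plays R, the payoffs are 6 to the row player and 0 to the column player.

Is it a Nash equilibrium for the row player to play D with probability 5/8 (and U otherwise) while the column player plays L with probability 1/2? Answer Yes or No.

Check the column player's indifference given the row player's mix p = 5/8:
  payoff from L = 15/8; payoff from R = 15/8 — equal.
Check the row player's indifference given the column player's mix q = 1/2:
  payoff from D = 6; payoff from U = 6 — equal.
Both players are indifferent, so neither can profitably deviate.

Yes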